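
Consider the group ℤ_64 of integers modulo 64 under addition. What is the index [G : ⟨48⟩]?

|⟨48⟩| = 4 and |G| = 64.
By Lagrange, [G : H] = |G|/|H| = 64/4 = 16.

16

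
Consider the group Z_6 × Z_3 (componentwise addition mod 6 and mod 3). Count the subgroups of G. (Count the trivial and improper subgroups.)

|G| = 18, so by Lagrange every subgroup order divides 18. Divisors: 1, 2, 3, 6, 9, 18.
Subgroups by order — order 1: 1; order 2: 1; order 3: 4; order 6: 4; order 9: 1; order 18: 1.
Total: 1 + 1 + 4 + 4 + 1 + 1 = 12.

12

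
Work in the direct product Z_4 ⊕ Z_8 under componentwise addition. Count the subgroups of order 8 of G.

|G| = 32 and 8 | 32, so subgroups of order 8 are possible by Lagrange.
The subgroups of order 8 are: {(0,0), (0,1), (0,2), (0,3), (0,4), (0,5), (0,6), (0,7)}; {(0,0), (0,2), (0,4), (0,6), (2,0), (2,2), (2,4), (2,6)}; {(0,0), (0,2), (0,4), (0,6), (2,1), (2,3), (2,5), (2,7)}; {(0,0), (0,4), (1,0), (1,4), (2,0), (2,4), (3,0), (3,4)}; … (7 in all).
So G has 7 subgroups of order 8.

7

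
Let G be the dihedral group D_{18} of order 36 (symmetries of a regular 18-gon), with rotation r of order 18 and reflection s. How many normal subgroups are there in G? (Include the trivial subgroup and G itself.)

G has 45 subgroups. Checking conjugation-invariance by order — order 1: 1/1 normal; order 2: 1/19 normal; order 3: 1/1 normal; order 4: 0/9 normal; order 6: 1/7 normal; order 9: 1/1 normal; order 12: 0/3 normal; order 18: 3/3 normal; order 36: 1/1 normal.
Total normal subgroups: 9.

9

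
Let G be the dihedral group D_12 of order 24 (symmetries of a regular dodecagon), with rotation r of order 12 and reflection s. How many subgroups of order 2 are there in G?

13

|G| = 24 and 2 | 24, so subgroups of order 2 are possible by Lagrange.
The subgroups of order 2 are: {e, r^10s}; {e, r^11s}; {e, r^2s}; {e, r^3s}; … (13 in all).
So G has 13 subgroups of order 2.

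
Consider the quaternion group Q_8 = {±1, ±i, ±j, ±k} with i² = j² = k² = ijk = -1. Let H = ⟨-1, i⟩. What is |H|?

4

|⟨-1⟩| = 2 and |⟨i⟩| = 4, so |H| is a multiple of lcm(2, 4) = 4 and divides |G| = 8.
Closing under the operation: H = {1, -1, i, -i}, so |H| = 4.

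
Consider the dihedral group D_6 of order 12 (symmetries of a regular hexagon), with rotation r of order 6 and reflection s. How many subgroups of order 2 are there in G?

|G| = 12 and 2 | 12, so subgroups of order 2 are possible by Lagrange.
The subgroups of order 2 are: {e, r^2s}; {e, r^3}; {e, r^3s}; {e, r^4s}; … (7 in all).
So G has 7 subgroups of order 2.

7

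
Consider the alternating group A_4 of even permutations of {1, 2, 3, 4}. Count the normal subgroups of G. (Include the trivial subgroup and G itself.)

G has 10 subgroups. Checking conjugation-invariance by order — order 1: 1/1 normal; order 2: 0/3 normal; order 3: 0/4 normal; order 4: 1/1 normal; order 12: 1/1 normal.
Total normal subgroups: 3.

3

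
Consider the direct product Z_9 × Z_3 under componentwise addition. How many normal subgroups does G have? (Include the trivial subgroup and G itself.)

G is abelian, so every subgroup is normal.
G has 10 subgroups in total, hence 10 normal subgroups.

10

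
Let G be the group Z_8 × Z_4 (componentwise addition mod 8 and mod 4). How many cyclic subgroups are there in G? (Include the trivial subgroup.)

Group the elements of G by the cyclic subgroup they generate; each cyclic subgroup of order d accounts for φ(d) elements.
Cyclic subgroups by order — order 1: 1; order 2: 3; order 4: 6; order 8: 4.
Total: 14.

14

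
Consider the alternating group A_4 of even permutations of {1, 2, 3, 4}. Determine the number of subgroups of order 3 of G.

|G| = 12 and 3 | 12, so subgroups of order 3 are possible by Lagrange.
The subgroups of order 3 are: {e, (1 2 3), (1 3 2)}; {e, (1 2 4), (1 4 2)}; {e, (1 3 4), (1 4 3)}; {e, (2 3 4), (2 4 3)}.
So G has 4 subgroups of order 3.

4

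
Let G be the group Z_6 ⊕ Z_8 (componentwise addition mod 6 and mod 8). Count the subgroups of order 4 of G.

|G| = 48 and 4 | 48, so subgroups of order 4 are possible by Lagrange.
The subgroups of order 4 are: {(0,0), (0,2), (0,4), (0,6)}; {(0,0), (0,4), (3,0), (3,4)}; {(0,0), (0,4), (3,2), (3,6)}.
So G has 3 subgroups of order 4.

3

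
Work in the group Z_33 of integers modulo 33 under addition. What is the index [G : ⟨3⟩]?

3

|⟨3⟩| = 11 and |G| = 33.
By Lagrange, [G : H] = |G|/|H| = 33/11 = 3.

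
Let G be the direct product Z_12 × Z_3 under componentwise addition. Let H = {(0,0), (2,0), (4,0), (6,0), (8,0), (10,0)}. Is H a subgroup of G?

Yes

|H| = 6 divides |G| = 36, consistent with Lagrange.
H contains the identity, every element's inverse is in H, and H is closed under +: it is a subgroup.
In fact H = ⟨(10,0)⟩.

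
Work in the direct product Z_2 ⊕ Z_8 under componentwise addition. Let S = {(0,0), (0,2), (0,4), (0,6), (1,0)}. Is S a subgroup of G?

|S| = 5 does not divide |G| = 16, so by Lagrange S is not a subgroup.

No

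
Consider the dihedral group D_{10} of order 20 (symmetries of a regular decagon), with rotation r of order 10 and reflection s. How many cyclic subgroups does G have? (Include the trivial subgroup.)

14

Each element a generates a cyclic subgroup ⟨a⟩; distinct elements may generate the same one (a cyclic group of order d has φ(d) generators).
Cyclic subgroups by order — order 1: 1; order 2: 11; order 5: 1; order 10: 1.
Total: 14.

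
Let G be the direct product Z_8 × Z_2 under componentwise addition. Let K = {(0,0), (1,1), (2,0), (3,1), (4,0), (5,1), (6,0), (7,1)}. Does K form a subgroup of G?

Yes

|K| = 8 divides |G| = 16, consistent with Lagrange.
K contains the identity, every element's inverse is in K, and K is closed under +: it is a subgroup.
In fact K = ⟨(7,1)⟩.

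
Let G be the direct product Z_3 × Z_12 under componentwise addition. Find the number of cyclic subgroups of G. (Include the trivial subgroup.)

A cyclic subgroup of order d is generated by each of its φ(d) elements of order d, so the cyclic subgroups of order d number (#elements of order d)/φ(d).
Cyclic subgroups by order — order 1: 1; order 2: 1; order 3: 4; order 4: 1; order 6: 4; order 12: 4.
Total: 15.

15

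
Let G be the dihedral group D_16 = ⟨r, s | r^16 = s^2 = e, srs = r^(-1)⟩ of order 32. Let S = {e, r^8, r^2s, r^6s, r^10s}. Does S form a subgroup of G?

No

|S| = 5 does not divide |G| = 32, so by Lagrange S is not a subgroup.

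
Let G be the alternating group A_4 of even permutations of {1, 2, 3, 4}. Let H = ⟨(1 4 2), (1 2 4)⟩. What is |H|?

3

|⟨(1 4 2)⟩| = 3 and |⟨(1 2 4)⟩| = 3, so |H| is a multiple of lcm(3, 3) = 3 and divides |G| = 12.
Closing under the operation: H = {e, (1 2 4), (1 4 2)}, so |H| = 3.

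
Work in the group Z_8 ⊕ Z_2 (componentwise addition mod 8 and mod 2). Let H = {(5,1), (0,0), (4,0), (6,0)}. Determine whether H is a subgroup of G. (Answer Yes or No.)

(5,1) ∈ H but its inverse (3,1) ∉ H, so H is not a subgroup.

No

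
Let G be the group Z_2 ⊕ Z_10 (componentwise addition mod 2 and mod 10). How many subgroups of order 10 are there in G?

3

|G| = 20 and 10 | 20, so subgroups of order 10 are possible by Lagrange.
The subgroups of order 10 are: {(0,0), (0,1), (0,2), (0,3), (0,4), (0,5), (0,6), (0,7), (0,8), (0,9)}; {(0,0), (0,2), (0,4), (0,6), (0,8), (1,0), (1,2), (1,4), (1,6), (1,8)}; {(0,0), (0,2), (0,4), (0,6), (0,8), (1,1), (1,3), (1,5), (1,7), (1,9)}.
So G has 3 subgroups of order 10.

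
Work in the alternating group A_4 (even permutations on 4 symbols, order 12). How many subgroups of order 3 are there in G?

|G| = 12 and 3 | 12, so subgroups of order 3 are possible by Lagrange.
The subgroups of order 3 are: {e, (1 2 3), (1 3 2)}; {e, (1 2 4), (1 4 2)}; {e, (1 3 4), (1 4 3)}; {e, (2 3 4), (2 4 3)}.
So G has 4 subgroups of order 3.

4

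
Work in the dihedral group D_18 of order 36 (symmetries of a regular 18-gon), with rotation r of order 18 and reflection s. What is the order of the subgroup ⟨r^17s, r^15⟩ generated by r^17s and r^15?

12

|⟨r^17s⟩| = 2 and |⟨r^15⟩| = 6, so |H| is a multiple of lcm(2, 6) = 6 and divides |G| = 36.
Closing under the operation: H = {e, r^3, r^6, r^9, r^12, r^15, r^2s, r^5s, r^8s, r^11s, r^14s, r^17s}, so |H| = 12.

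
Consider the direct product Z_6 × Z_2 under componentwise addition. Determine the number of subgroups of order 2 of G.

|G| = 12 and 2 | 12, so subgroups of order 2 are possible by Lagrange.
The subgroups of order 2 are: {(0,0), (0,1)}; {(0,0), (3,0)}; {(0,0), (3,1)}.
So G has 3 subgroups of order 2.

3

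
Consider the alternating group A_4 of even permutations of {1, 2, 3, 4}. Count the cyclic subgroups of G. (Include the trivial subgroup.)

8

A cyclic subgroup of order d is generated by each of its φ(d) elements of order d, so the cyclic subgroups of order d number (#elements of order d)/φ(d).
Cyclic subgroups by order — order 1: 1; order 2: 3; order 3: 4.
Total: 8.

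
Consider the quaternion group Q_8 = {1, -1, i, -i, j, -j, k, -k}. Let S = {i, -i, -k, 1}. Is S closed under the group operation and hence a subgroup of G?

-k ∈ S but its inverse k ∉ S, so S is not a subgroup.

No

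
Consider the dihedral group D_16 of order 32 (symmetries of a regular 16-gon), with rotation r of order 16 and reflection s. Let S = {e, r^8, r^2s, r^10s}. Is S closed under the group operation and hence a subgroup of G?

Yes

|S| = 4 divides |G| = 32, consistent with Lagrange.
S contains the identity, every element's inverse is in S, and S is closed under ·: it is a subgroup.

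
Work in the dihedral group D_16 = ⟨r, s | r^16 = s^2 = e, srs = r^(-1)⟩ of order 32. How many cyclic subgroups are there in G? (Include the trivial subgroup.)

Group the elements of G by the cyclic subgroup they generate; each cyclic subgroup of order d accounts for φ(d) elements.
Cyclic subgroups by order — order 1: 1; order 2: 17; order 4: 1; order 8: 1; order 16: 1.
Total: 21.

21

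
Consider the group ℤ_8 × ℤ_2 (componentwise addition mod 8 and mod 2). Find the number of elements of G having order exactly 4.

4

An element (a,b) has order lcm(ord(a), ord(b)); count pairs with lcm equal to 4.
Enumerating gives 4 such elements.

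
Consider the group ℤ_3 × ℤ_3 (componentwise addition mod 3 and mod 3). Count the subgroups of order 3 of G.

|G| = 9 and 3 | 9, so subgroups of order 3 are possible by Lagrange.
The subgroups of order 3 are: {(0,0), (0,1), (0,2)}; {(0,0), (1,0), (2,0)}; {(0,0), (1,1), (2,2)}; {(0,0), (1,2), (2,1)}.
So G has 4 subgroups of order 3.

4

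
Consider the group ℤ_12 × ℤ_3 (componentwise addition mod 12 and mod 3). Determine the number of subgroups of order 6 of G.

|G| = 36 and 6 | 36, so subgroups of order 6 are possible by Lagrange.
The subgroups of order 6 are: {(0,0), (0,1), (0,2), (6,0), (6,1), (6,2)}; {(0,0), (2,0), (4,0), (6,0), (8,0), (10,0)}; {(0,0), (2,2), (4,1), (6,0), (8,2), (10,1)}; {(0,0), (2,1), (4,2), (6,0), (8,1), (10,2)}.
So G has 4 subgroups of order 6.

4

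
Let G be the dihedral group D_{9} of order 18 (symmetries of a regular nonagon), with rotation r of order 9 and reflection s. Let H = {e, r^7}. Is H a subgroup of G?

r^7 ∈ H but its inverse r^2 ∉ H, so H is not a subgroup.

No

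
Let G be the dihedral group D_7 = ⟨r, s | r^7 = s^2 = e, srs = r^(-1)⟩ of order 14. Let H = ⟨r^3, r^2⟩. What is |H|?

7

|⟨r^3⟩| = 7 and |⟨r^2⟩| = 7, so |H| is a multiple of lcm(7, 7) = 7 and divides |G| = 14.
Closing under the operation: H = {e, r, r^2, r^3, r^4, r^5, r^6}, so |H| = 7.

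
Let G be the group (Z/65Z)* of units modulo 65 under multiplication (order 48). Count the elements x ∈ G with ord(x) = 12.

Enumerating element orders in G gives 24 elements of order 12.

24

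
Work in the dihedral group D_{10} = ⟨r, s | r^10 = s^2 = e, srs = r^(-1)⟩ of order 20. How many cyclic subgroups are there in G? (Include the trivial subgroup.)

14

A cyclic subgroup of order d is generated by each of its φ(d) elements of order d, so the cyclic subgroups of order d number (#elements of order d)/φ(d).
Cyclic subgroups by order — order 1: 1; order 2: 11; order 5: 1; order 10: 1.
Total: 14.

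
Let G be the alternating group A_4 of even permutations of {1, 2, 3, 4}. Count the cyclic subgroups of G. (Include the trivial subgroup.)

A cyclic subgroup of order d is generated by each of its φ(d) elements of order d, so the cyclic subgroups of order d number (#elements of order d)/φ(d).
Cyclic subgroups by order — order 1: 1; order 2: 3; order 3: 4.
Total: 8.

8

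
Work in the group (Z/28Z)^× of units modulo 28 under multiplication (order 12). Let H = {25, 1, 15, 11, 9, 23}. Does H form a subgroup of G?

Yes

|H| = 6 divides |G| = 12, consistent with Lagrange.
H contains the identity, every element's inverse is in H, and H is closed under ·: it is a subgroup.
In fact H = ⟨23⟩.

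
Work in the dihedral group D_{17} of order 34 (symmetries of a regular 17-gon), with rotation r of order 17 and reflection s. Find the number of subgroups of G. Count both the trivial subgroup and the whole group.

|G| = 34, so by Lagrange every subgroup order divides 34. Divisors: 1, 2, 17, 34.
Subgroups by order — order 1: 1; order 2: 17; order 17: 1; order 34: 1.
Total: 1 + 17 + 1 + 1 = 20.

20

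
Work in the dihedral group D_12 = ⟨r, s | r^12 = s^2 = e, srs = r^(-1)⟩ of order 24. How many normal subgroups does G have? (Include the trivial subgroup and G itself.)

G has 34 subgroups. Checking conjugation-invariance by order — order 1: 1/1 normal; order 2: 1/13 normal; order 3: 1/1 normal; order 4: 1/7 normal; order 6: 1/5 normal; order 8: 0/3 normal; order 12: 3/3 normal; order 24: 1/1 normal.
Total normal subgroups: 9.

9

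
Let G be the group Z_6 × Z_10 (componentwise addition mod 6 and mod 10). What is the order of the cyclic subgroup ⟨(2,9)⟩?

30

The order of (2,9) in Z_6 × Z_10 is lcm(ord(2) in Z_6, ord(9) in Z_10).
ord(2) = 3 and ord(9) = 10, so |⟨(2,9)⟩| = lcm(3, 10) = 30.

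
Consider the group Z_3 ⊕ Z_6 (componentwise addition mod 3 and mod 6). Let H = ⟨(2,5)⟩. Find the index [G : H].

|⟨(2,5)⟩| = 6 and |G| = 18.
By Lagrange, [G : H] = |G|/|H| = 18/6 = 3.

3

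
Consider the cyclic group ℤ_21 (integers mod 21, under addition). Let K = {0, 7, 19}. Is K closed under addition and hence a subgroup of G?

No

19 ∈ K but its inverse 2 ∉ K, so K is not a subgroup.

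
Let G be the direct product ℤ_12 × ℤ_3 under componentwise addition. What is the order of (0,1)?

3

The order of (0,1) in Z_12 × Z_3 is lcm(ord(0) in Z_12, ord(1) in Z_3).
ord(0) = 1 and ord(1) = 3, so |⟨(0,1)⟩| = lcm(1, 3) = 3.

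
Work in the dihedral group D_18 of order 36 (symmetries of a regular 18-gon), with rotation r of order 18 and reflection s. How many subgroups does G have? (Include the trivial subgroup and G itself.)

|G| = 36, so by Lagrange every subgroup order divides 36. Divisors: 1, 2, 3, 4, 6, 9, 12, 18, 36.
Subgroups by order — order 1: 1; order 2: 19; order 3: 1; order 4: 9; order 6: 7; order 9: 1; order 12: 3; order 18: 3; order 36: 1.
Total: 1 + 19 + 1 + 9 + 7 + 1 + 3 + 3 + 1 = 45.

45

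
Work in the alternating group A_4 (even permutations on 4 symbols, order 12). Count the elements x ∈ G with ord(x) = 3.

The elements of order 3 are: (2 3 4), (2 4 3), (1 2 3), (1 2 4), (1 3 2), (1 3 4), (1 4 2), (1 4 3).
That's 8.

8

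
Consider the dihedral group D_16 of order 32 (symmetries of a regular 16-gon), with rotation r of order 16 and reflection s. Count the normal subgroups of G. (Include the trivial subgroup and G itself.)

8

G has 36 subgroups. Checking conjugation-invariance by order — order 1: 1/1 normal; order 2: 1/17 normal; order 4: 1/9 normal; order 8: 1/5 normal; order 16: 3/3 normal; order 32: 1/1 normal.
Total normal subgroups: 8.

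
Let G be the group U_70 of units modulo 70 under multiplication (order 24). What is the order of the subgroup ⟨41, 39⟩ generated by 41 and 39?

12

|⟨41⟩| = 2 and |⟨39⟩| = 6, so |H| is a multiple of lcm(2, 6) = 6 and divides |G| = 24.
Closing under the operation: H = {1, 9, 11, 19, 29, 31, 39, 41, 51, 59, 61, 69}, so |H| = 12.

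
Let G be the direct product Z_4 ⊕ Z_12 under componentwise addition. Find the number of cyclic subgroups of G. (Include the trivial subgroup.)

Group the elements of G by the cyclic subgroup they generate; each cyclic subgroup of order d accounts for φ(d) elements.
Cyclic subgroups by order — order 1: 1; order 2: 3; order 3: 1; order 4: 6; order 6: 3; order 12: 6.
Total: 20.

20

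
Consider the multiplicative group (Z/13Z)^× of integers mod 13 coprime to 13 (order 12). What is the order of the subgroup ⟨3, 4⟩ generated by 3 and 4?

|⟨3⟩| = 3 and |⟨4⟩| = 6, so |H| is a multiple of lcm(3, 6) = 6 and divides |G| = 12.
Closing under the operation: H = {1, 3, 4, 9, 10, 12}, so |H| = 6.

6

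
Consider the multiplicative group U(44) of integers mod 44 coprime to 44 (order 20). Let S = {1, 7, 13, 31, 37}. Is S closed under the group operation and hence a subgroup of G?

No

37 ∈ S but its inverse 25 ∉ S, so S is not a subgroup.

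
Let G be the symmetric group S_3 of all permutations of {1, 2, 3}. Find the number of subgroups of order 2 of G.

|G| = 6 and 2 | 6, so subgroups of order 2 are possible by Lagrange.
The subgroups of order 2 are: {e, (1 2)}; {e, (1 3)}; {e, (2 3)}.
So G has 3 subgroups of order 2.

3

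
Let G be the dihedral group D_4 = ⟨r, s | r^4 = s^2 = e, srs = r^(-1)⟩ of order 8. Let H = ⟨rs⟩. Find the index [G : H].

4

|⟨rs⟩| = 2 and |G| = 8.
By Lagrange, [G : H] = |G|/|H| = 8/2 = 4.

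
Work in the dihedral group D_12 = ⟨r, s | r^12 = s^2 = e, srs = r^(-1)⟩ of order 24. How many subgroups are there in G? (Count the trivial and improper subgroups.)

34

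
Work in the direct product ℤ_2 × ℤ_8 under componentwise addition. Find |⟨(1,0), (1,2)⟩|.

|⟨(1,0)⟩| = 2 and |⟨(1,2)⟩| = 4, so |H| is a multiple of lcm(2, 4) = 4 and divides |G| = 16.
Closing under the operation: H = {(0,0), (0,2), (0,4), (0,6), (1,0), (1,2), (1,4), (1,6)}, so |H| = 8.

8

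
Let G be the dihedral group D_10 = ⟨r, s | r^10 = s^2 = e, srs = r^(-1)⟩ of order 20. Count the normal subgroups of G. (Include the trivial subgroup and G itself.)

7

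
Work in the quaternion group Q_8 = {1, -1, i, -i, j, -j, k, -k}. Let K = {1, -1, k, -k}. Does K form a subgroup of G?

Yes

|K| = 4 divides |G| = 8, consistent with Lagrange.
K contains the identity, every element's inverse is in K, and K is closed under ·: it is a subgroup.
In fact K = ⟨-k⟩.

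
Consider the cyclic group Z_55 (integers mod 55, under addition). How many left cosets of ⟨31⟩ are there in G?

1

|⟨31⟩| = 55 and |G| = 55.
By Lagrange, [G : H] = |G|/|H| = 55/55 = 1.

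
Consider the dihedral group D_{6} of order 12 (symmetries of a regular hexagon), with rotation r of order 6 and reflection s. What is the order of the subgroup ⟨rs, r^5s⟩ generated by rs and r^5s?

|⟨rs⟩| = 2 and |⟨r^5s⟩| = 2, so |H| is a multiple of lcm(2, 2) = 2 and divides |G| = 12.
Closing under the operation: H = {e, r^2, r^4, rs, r^3s, r^5s}, so |H| = 6.

6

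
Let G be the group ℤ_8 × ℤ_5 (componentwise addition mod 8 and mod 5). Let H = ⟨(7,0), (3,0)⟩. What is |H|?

8

|⟨(7,0)⟩| = 8 and |⟨(3,0)⟩| = 8, so |H| is a multiple of lcm(8, 8) = 8 and divides |G| = 40.
Closing under the operation: H = {(0,0), (1,0), (2,0), (3,0), (4,0), (5,0), (6,0), (7,0)}, so |H| = 8.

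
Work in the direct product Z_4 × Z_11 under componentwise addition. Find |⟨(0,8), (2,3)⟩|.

22

|⟨(0,8)⟩| = 11 and |⟨(2,3)⟩| = 22, so |H| is a multiple of lcm(11, 22) = 22 and divides |G| = 44.
Closing under the operation: H = {(0,0), (0,1), (0,2), (0,3), (0,4), (0,5), (0,6), (0,7), (0,8), (0,9), (0,10), (2,0), (2,1), (2,2), (2,3), (2,4), (2,5), (2,6), (2,7), (2,8), (2,9), (2,10)}, so |H| = 22.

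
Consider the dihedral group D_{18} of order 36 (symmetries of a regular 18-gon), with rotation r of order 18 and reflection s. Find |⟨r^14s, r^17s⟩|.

|⟨r^14s⟩| = 2 and |⟨r^17s⟩| = 2, so |H| is a multiple of lcm(2, 2) = 2 and divides |G| = 36.
Closing under the operation: H = {e, r^3, r^6, r^9, r^12, r^15, r^2s, r^5s, r^8s, r^11s, r^14s, r^17s}, so |H| = 12.

12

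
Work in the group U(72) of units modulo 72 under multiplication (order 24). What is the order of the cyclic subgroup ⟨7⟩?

6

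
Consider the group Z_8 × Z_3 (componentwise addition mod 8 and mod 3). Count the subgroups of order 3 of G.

1

|G| = 24 and 3 | 24, so subgroups of order 3 are possible by Lagrange.
The subgroups of order 3 are: {(0,0), (0,1), (0,2)}.
So G has 1 subgroup of order 3.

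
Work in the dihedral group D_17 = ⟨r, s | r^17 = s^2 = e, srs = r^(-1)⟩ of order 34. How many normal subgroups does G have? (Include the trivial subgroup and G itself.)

G has 20 subgroups. Checking conjugation-invariance by order — order 1: 1/1 normal; order 2: 0/17 normal; order 17: 1/1 normal; order 34: 1/1 normal.
Total normal subgroups: 3.

3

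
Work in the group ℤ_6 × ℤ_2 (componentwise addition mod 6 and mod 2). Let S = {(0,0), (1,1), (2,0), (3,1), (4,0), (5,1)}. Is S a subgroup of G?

Yes

|S| = 6 divides |G| = 12, consistent with Lagrange.
S contains the identity, every element's inverse is in S, and S is closed under +: it is a subgroup.
In fact S = ⟨(1,1)⟩.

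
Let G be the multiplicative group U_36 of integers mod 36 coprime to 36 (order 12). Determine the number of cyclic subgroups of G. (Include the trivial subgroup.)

Each element a generates a cyclic subgroup ⟨a⟩; distinct elements may generate the same one (a cyclic group of order d has φ(d) generators).
Cyclic subgroups by order — order 1: 1; order 2: 3; order 3: 1; order 6: 3.
Total: 8.

8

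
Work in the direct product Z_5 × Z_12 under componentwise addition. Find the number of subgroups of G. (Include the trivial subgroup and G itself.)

12

|G| = 60, so by Lagrange every subgroup order divides 60. Divisors: 1, 2, 3, 4, 5, 6, 10, 12, 15, 20, 30, 60.
Subgroups by order — order 1: 1; order 2: 1; order 3: 1; order 4: 1; order 5: 1; order 6: 1; order 10: 1; order 12: 1; order 15: 1; order 20: 1; order 30: 1; order 60: 1.
Total: 1 + 1 + 1 + 1 + 1 + 1 + 1 + 1 + 1 + 1 + 1 + 1 = 12.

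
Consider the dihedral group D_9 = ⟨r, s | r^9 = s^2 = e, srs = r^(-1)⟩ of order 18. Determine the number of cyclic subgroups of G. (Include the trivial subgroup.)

12

Group the elements of G by the cyclic subgroup they generate; each cyclic subgroup of order d accounts for φ(d) elements.
Cyclic subgroups by order — order 1: 1; order 2: 9; order 3: 1; order 9: 1.
Total: 12.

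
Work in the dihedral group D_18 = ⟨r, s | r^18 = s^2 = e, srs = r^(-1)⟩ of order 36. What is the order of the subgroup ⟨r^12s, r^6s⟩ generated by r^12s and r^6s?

|⟨r^12s⟩| = 2 and |⟨r^6s⟩| = 2, so |H| is a multiple of lcm(2, 2) = 2 and divides |G| = 36.
Closing under the operation: H = {e, r^6, r^12, s, r^6s, r^12s}, so |H| = 6.

6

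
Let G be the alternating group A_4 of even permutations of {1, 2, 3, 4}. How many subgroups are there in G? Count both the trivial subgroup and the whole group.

10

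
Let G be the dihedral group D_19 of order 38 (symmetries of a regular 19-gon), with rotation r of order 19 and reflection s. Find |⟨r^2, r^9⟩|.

|⟨r^2⟩| = 19 and |⟨r^9⟩| = 19, so |H| is a multiple of lcm(19, 19) = 19 and divides |G| = 38.
Closing under the operation: H = {e, r, r^2, r^3, r^4, r^5, r^6, r^7, r^8, r^9, r^10, r^11, r^12, r^13, r^14, r^15, r^16, r^17, r^18}, so |H| = 19.

19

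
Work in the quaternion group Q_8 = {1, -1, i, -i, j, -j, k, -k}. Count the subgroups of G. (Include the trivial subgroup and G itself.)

|G| = 8, so by Lagrange every subgroup order divides 8. Divisors: 1, 2, 4, 8.
Subgroups by order — order 1: 1; order 2: 1; order 4: 3; order 8: 1.
Total: 1 + 1 + 3 + 1 = 6.

6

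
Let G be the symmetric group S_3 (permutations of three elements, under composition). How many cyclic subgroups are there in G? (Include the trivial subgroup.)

5

Each element a generates a cyclic subgroup ⟨a⟩; distinct elements may generate the same one (a cyclic group of order d has φ(d) generators).
Cyclic subgroups by order — order 1: 1; order 2: 3; order 3: 1.
Total: 5.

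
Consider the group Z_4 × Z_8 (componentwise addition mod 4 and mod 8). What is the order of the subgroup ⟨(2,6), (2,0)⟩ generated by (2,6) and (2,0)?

|⟨(2,6)⟩| = 4 and |⟨(2,0)⟩| = 2, so |H| is a multiple of lcm(4, 2) = 4 and divides |G| = 32.
Closing under the operation: H = {(0,0), (0,2), (0,4), (0,6), (2,0), (2,2), (2,4), (2,6)}, so |H| = 8.

8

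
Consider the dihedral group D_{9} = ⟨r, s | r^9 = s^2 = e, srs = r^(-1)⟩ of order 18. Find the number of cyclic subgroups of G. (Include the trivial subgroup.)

12

Group the elements of G by the cyclic subgroup they generate; each cyclic subgroup of order d accounts for φ(d) elements.
Cyclic subgroups by order — order 1: 1; order 2: 9; order 3: 1; order 9: 1.
Total: 12.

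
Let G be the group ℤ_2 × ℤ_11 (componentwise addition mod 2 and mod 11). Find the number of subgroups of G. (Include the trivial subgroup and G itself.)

4

|G| = 22, so by Lagrange every subgroup order divides 22. Divisors: 1, 2, 11, 22.
Subgroups by order — order 1: 1; order 2: 1; order 11: 1; order 22: 1.
Total: 1 + 1 + 1 + 1 = 4.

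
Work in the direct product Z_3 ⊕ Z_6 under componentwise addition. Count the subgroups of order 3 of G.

|G| = 18 and 3 | 18, so subgroups of order 3 are possible by Lagrange.
The subgroups of order 3 are: {(0,0), (0,2), (0,4)}; {(0,0), (1,0), (2,0)}; {(0,0), (1,2), (2,4)}; {(0,0), (1,4), (2,2)}.
So G has 4 subgroups of order 3.

4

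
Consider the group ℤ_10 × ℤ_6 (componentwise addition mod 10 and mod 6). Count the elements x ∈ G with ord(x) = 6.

An element (a,b) has order lcm(ord(a), ord(b)); count pairs with lcm equal to 6.
Enumerating gives 6 such elements.

6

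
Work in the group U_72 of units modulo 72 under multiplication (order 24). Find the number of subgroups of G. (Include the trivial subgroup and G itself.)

32

|G| = 24, so by Lagrange every subgroup order divides 24. Divisors: 1, 2, 3, 4, 6, 8, 12, 24.
Subgroups by order — order 1: 1; order 2: 7; order 3: 1; order 4: 7; order 6: 7; order 8: 1; order 12: 7; order 24: 1.
Total: 1 + 7 + 1 + 7 + 7 + 1 + 7 + 1 = 32.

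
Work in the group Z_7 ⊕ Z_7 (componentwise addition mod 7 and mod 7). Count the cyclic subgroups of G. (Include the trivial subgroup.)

Each element a generates a cyclic subgroup ⟨a⟩; distinct elements may generate the same one (a cyclic group of order d has φ(d) generators).
Cyclic subgroups by order — order 1: 1; order 7: 8.
Total: 9.

9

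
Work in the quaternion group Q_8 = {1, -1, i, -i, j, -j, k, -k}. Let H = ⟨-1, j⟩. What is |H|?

4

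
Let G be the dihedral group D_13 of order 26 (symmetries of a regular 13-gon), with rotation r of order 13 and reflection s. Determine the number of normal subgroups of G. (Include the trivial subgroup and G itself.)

G has 16 subgroups. Checking conjugation-invariance by order — order 1: 1/1 normal; order 2: 0/13 normal; order 13: 1/1 normal; order 26: 1/1 normal.
Total normal subgroups: 3.

3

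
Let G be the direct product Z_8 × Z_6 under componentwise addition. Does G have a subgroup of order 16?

Yes

16 | 48. A subgroup of order 16 is {(0,0), (0,3), (1,0), (1,3), (2,0), (2,3), (3,0), (3,3), (4,0), (4,3), (5,0), (5,3), (6,0), (6,3), (7,0), (7,3)}.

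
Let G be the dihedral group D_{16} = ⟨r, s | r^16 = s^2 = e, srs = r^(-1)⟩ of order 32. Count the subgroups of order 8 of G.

|G| = 32 and 8 | 32, so subgroups of order 8 are possible by Lagrange.
The subgroups of order 8 are: {e, r^2, r^4, r^6, r^8, r^10, r^12, r^14}; {e, r^4, r^8, r^12, r^2s, r^6s, r^10s, r^14s}; {e, r^4, r^8, r^12, r^3s, r^7s, r^11s, r^15s}; {e, r^4, r^8, r^12, s, r^4s, r^8s, r^12s}; … (5 in all).
So G has 5 subgroups of order 8.

5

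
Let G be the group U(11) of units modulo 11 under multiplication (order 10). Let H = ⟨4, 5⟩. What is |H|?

|⟨4⟩| = 5 and |⟨5⟩| = 5, so |H| is a multiple of lcm(5, 5) = 5 and divides |G| = 10.
Closing under the operation: H = {1, 3, 4, 5, 9}, so |H| = 5.

5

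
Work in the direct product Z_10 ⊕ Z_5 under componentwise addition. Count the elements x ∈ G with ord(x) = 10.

24

An element (a,b) has order lcm(ord(a), ord(b)); count pairs with lcm equal to 10.
Enumerating gives 24 such elements.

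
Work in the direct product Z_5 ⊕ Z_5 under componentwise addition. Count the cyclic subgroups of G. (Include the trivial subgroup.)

Group the elements of G by the cyclic subgroup they generate; each cyclic subgroup of order d accounts for φ(d) elements.
Cyclic subgroups by order — order 1: 1; order 5: 6.
Total: 7.

7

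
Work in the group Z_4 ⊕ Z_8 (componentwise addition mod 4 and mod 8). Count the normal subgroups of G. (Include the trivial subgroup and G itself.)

22

G is abelian, so every subgroup is normal.
G has 22 subgroups in total, hence 22 normal subgroups.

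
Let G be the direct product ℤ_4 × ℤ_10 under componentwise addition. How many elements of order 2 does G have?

3

An element (a,b) has order lcm(ord(a), ord(b)); count pairs with lcm equal to 2.
Enumerating gives 3 such elements.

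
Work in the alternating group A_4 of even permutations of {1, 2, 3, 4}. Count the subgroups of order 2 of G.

|G| = 12 and 2 | 12, so subgroups of order 2 are possible by Lagrange.
The subgroups of order 2 are: {e, (1 2)(3 4)}; {e, (1 3)(2 4)}; {e, (1 4)(2 3)}.
So G has 3 subgroups of order 2.

3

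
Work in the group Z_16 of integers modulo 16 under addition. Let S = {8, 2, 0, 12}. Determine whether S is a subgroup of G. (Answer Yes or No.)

No

2 ∈ S but its inverse 14 ∉ S, so S is not a subgroup.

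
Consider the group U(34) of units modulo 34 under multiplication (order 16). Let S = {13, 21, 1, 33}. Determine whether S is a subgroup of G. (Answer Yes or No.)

Yes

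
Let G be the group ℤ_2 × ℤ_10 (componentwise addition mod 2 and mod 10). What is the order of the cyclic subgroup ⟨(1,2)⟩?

10

The order of (1,2) in Z_2 × Z_10 is lcm(ord(1) in Z_2, ord(2) in Z_10).
ord(1) = 2 and ord(2) = 5, so |⟨(1,2)⟩| = lcm(2, 5) = 10.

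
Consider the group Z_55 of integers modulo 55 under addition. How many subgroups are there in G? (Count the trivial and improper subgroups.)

4

A cyclic group of order 55 has exactly one subgroup for each divisor of 55.
Divisors of 55: 1, 5, 11, 55.
So Z_55 has 4 subgroups.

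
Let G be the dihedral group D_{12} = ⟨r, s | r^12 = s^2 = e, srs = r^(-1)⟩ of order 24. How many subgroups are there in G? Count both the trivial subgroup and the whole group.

|G| = 24, so by Lagrange every subgroup order divides 24. Divisors: 1, 2, 3, 4, 6, 8, 12, 24.
Subgroups by order — order 1: 1; order 2: 13; order 3: 1; order 4: 7; order 6: 5; order 8: 3; order 12: 3; order 24: 1.
Total: 1 + 13 + 1 + 7 + 5 + 3 + 3 + 1 = 34.

34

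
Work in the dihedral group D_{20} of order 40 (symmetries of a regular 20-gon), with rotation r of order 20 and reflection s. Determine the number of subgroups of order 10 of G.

|G| = 40 and 10 | 40, so subgroups of order 10 are possible by Lagrange.
The subgroups of order 10 are: {e, r^2, r^4, r^6, r^8, r^10, r^12, r^14, r^16, r^18}; {e, r^4, r^8, r^12, r^16, r^2s, r^6s, r^10s, r^14s, r^18s}; {e, r^4, r^8, r^12, r^16, r^3s, r^7s, r^11s, r^15s, r^19s}; {e, r^4, r^8, r^12, r^16, s, r^4s, r^8s, r^12s, r^16s}; … (5 in all).
So G has 5 subgroups of order 10.

5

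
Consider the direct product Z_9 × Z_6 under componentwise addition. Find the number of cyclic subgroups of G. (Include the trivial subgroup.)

Each element a generates a cyclic subgroup ⟨a⟩; distinct elements may generate the same one (a cyclic group of order d has φ(d) generators).
Cyclic subgroups by order — order 1: 1; order 2: 1; order 3: 4; order 6: 4; order 9: 3; order 18: 3.
Total: 16.

16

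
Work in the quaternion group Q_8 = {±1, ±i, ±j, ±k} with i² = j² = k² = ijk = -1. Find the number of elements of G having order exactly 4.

The elements of order 4 are: i, -i, j, -j, k, -k.
That's 6.

6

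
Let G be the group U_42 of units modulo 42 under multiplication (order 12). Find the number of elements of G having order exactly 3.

2

The elements of order 3 are: 25, 37.
That's 2.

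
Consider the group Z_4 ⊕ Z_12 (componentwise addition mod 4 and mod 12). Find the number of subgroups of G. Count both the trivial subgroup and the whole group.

|G| = 48, so by Lagrange every subgroup order divides 48. Divisors: 1, 2, 3, 4, 6, 8, 12, 16, 24, 48.
Subgroups by order — order 1: 1; order 2: 3; order 3: 1; order 4: 7; order 6: 3; order 8: 3; order 12: 7; order 16: 1; order 24: 3; order 48: 1.
Total: 1 + 3 + 1 + 7 + 3 + 3 + 7 + 1 + 3 + 1 = 30.

30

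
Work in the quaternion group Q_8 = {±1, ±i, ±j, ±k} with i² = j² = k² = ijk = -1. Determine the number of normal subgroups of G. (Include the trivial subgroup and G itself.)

6

G has 6 subgroups. Checking conjugation-invariance by order — order 1: 1/1 normal; order 2: 1/1 normal; order 4: 3/3 normal; order 8: 1/1 normal.
Total normal subgroups: 6.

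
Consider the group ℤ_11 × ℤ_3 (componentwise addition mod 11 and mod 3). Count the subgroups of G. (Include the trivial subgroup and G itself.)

|G| = 33, so by Lagrange every subgroup order divides 33. Divisors: 1, 3, 11, 33.
Subgroups by order — order 1: 1; order 3: 1; order 11: 1; order 33: 1.
Total: 1 + 1 + 1 + 1 = 4.

4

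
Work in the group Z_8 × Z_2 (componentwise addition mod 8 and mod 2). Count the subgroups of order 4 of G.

3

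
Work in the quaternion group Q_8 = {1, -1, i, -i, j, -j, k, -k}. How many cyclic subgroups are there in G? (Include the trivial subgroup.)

A cyclic subgroup of order d is generated by each of its φ(d) elements of order d, so the cyclic subgroups of order d number (#elements of order d)/φ(d).
Cyclic subgroups by order — order 1: 1; order 2: 1; order 4: 3.
Total: 5.

5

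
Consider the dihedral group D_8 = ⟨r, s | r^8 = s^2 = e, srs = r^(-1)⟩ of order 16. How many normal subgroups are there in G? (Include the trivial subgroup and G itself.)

G has 19 subgroups. Checking conjugation-invariance by order — order 1: 1/1 normal; order 2: 1/9 normal; order 4: 1/5 normal; order 8: 3/3 normal; order 16: 1/1 normal.
Total normal subgroups: 7.

7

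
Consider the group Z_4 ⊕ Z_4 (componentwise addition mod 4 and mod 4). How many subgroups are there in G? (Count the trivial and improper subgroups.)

15

|G| = 16, so by Lagrange every subgroup order divides 16. Divisors: 1, 2, 4, 8, 16.
Subgroups by order — order 1: 1; order 2: 3; order 4: 7; order 8: 3; order 16: 1.
Total: 1 + 3 + 7 + 3 + 1 = 15.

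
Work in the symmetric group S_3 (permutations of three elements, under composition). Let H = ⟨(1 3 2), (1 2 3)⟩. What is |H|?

3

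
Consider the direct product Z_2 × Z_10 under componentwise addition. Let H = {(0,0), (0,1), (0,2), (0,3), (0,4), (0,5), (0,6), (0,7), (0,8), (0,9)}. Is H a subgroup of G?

Yes

|H| = 10 divides |G| = 20, consistent with Lagrange.
H contains the identity, every element's inverse is in H, and H is closed under +: it is a subgroup.
In fact H = ⟨(0,1)⟩.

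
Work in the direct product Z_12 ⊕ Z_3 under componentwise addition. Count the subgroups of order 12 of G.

4

|G| = 36 and 12 | 36, so subgroups of order 12 are possible by Lagrange.
The subgroups of order 12 are: {(0,0), (0,1), (0,2), (3,0), (3,1), (3,2), (6,0), (6,1), (6,2), (9,0), (9,1), (9,2)}; {(0,0), (1,0), (2,0), (3,0), (4,0), (5,0), (6,0), (7,0), (8,0), (9,0), (10,0), (11,0)}; {(0,0), (1,1), (2,2), (3,0), (4,1), (5,2), (6,0), (7,1), (8,2), (9,0), (10,1), (11,2)}; {(0,0), (1,2), (2,1), (3,0), (4,2), (5,1), (6,0), (7,2), (8,1), (9,0), (10,2), (11,1)}.
So G has 4 subgroups of order 12.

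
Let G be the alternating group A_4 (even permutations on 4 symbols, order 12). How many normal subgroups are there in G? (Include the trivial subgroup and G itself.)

3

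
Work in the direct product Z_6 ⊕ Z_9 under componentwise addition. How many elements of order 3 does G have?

An element (a,b) has order lcm(ord(a), ord(b)); count pairs with lcm equal to 3.
Enumerating gives 8 such elements.

8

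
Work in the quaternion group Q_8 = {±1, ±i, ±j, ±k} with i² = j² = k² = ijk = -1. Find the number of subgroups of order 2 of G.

1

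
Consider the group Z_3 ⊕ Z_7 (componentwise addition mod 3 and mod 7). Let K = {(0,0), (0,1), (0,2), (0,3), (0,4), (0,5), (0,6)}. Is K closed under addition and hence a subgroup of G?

|K| = 7 divides |G| = 21, consistent with Lagrange.
K contains the identity, every element's inverse is in K, and K is closed under +: it is a subgroup.
In fact K = ⟨(0,1)⟩.

Yes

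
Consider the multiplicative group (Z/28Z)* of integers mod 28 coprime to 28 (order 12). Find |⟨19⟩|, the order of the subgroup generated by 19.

Compute successive powers of 19 mod 28: 19, 25, 27, 9, 3, 1; 19^6 ≡ 1 (mod 28).
So |⟨19⟩| = 6.

6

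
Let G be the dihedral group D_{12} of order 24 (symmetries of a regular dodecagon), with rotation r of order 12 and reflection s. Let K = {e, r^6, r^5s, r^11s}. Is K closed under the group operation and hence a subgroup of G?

Yes

|K| = 4 divides |G| = 24, consistent with Lagrange.
K contains the identity, every element's inverse is in K, and K is closed under ·: it is a subgroup.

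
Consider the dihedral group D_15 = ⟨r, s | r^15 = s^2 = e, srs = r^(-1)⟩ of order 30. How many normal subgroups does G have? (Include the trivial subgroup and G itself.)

5

G has 28 subgroups. Checking conjugation-invariance by order — order 1: 1/1 normal; order 2: 0/15 normal; order 3: 1/1 normal; order 5: 1/1 normal; order 6: 0/5 normal; order 10: 0/3 normal; order 15: 1/1 normal; order 30: 1/1 normal.
Total normal subgroups: 5.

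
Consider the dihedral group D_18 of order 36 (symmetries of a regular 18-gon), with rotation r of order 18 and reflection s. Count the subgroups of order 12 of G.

3

|G| = 36 and 12 | 36, so subgroups of order 12 are possible by Lagrange.
The subgroups of order 12 are: {e, r^3, r^6, r^9, r^12, r^15, rs, r^4s, r^7s, r^10s, r^13s, r^16s}; {e, r^3, r^6, r^9, r^12, r^15, r^2s, r^5s, r^8s, r^11s, r^14s, r^17s}; {e, r^3, r^6, r^9, r^12, r^15, s, r^3s, r^6s, r^9s, r^12s, r^15s}.
So G has 3 subgroups of order 12.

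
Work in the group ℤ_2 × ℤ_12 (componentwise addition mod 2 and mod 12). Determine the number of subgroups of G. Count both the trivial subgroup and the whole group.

16

|G| = 24, so by Lagrange every subgroup order divides 24. Divisors: 1, 2, 3, 4, 6, 8, 12, 24.
Subgroups by order — order 1: 1; order 2: 3; order 3: 1; order 4: 3; order 6: 3; order 8: 1; order 12: 3; order 24: 1.
Total: 1 + 3 + 1 + 3 + 3 + 1 + 3 + 1 = 16.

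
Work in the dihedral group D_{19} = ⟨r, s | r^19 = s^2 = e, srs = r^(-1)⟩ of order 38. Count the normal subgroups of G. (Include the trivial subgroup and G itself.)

G has 22 subgroups. Checking conjugation-invariance by order — order 1: 1/1 normal; order 2: 0/19 normal; order 19: 1/1 normal; order 38: 1/1 normal.
Total normal subgroups: 3.

3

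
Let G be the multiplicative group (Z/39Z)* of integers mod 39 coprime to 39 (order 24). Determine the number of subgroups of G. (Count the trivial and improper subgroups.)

16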